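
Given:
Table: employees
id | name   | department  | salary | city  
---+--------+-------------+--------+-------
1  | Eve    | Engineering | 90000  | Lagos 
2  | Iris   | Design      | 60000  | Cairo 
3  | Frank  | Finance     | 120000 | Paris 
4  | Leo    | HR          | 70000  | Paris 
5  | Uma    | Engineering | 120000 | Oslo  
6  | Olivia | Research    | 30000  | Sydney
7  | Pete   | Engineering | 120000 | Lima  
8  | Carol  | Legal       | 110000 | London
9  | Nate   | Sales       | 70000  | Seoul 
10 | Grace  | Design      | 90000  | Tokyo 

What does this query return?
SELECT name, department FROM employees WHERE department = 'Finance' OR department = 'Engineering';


Filtering: department = 'Finance' OR 'Engineering'
Matching: 4 rows

4 rows:
Eve, Engineering
Frank, Finance
Uma, Engineering
Pete, Engineering


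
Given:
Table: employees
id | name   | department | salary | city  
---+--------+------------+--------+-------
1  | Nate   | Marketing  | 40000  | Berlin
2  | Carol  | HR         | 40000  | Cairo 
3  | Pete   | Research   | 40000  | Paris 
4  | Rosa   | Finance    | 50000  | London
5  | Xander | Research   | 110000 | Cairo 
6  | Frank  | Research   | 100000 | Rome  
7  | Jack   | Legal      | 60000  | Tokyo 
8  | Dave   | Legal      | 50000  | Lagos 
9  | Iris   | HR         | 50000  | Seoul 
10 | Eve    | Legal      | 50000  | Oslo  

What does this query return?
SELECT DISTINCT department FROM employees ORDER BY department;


All 'department' values (row order): Marketing, HR, Research, Finance, Research, Research, Legal, Legal, HR, Legal
Removing duplicates leaves 5 unique value(s).

5 values:
Finance
HR
Legal
Marketing
Research


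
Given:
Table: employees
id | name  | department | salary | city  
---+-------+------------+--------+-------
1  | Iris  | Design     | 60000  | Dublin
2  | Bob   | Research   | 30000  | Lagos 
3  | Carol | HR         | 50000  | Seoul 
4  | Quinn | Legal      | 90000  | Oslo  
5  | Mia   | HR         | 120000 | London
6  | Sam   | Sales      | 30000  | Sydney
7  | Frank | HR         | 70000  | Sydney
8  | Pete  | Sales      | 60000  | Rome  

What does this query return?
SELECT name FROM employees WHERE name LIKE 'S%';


LIKE 'S%' matches names starting with 'S'
Matching: 1

1 rows:
Sam


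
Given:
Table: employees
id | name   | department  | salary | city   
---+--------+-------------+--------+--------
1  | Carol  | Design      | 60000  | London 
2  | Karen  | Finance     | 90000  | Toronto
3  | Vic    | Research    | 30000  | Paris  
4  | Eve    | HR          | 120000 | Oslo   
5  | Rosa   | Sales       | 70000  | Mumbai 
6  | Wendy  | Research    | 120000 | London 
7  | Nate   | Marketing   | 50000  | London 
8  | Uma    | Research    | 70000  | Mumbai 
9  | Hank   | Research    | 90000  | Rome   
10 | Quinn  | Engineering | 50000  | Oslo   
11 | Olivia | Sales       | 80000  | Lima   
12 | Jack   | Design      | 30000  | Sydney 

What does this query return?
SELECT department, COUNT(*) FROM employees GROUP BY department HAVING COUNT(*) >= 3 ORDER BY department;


Groups with count >= 3:
  Research: 4 -> PASS
  Design: 2 -> filtered out
  Engineering: 1 -> filtered out
  Finance: 1 -> filtered out
  HR: 1 -> filtered out
  Marketing: 1 -> filtered out
  Sales: 2 -> filtered out


1 groups:
Research, 4


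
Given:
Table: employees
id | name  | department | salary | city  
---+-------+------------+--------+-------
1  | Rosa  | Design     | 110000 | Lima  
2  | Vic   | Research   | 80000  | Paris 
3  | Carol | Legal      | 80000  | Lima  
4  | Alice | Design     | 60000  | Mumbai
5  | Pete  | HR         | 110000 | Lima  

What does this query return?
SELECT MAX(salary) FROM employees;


Salaries: 110000, 80000, 80000, 60000, 110000
MAX = 110000

110000


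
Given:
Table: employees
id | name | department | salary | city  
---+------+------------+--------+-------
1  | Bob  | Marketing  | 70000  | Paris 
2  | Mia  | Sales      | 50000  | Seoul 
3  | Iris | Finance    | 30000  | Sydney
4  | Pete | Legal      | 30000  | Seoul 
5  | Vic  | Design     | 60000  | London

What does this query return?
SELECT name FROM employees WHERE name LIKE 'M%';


LIKE 'M%' matches names starting with 'M'
Matching: 1

1 rows:
Mia


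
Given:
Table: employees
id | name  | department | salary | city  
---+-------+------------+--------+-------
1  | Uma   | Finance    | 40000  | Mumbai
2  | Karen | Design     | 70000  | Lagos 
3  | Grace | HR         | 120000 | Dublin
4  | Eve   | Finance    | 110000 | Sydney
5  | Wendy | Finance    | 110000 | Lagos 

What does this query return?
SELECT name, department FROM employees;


Projecting columns: name, department

5 rows:
Uma, Finance
Karen, Design
Grace, HR
Eve, Finance
Wendy, Finance


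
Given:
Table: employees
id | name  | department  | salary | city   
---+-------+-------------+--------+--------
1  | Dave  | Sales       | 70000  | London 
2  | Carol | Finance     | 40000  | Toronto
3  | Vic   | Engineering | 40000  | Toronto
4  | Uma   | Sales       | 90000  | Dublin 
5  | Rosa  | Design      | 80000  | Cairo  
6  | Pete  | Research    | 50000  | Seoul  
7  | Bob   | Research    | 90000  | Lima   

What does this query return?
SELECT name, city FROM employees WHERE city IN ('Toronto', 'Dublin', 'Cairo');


Filtering: city IN ('Toronto', 'Dublin', 'Cairo')
Matching: 4 rows

4 rows:
Carol, Toronto
Vic, Toronto
Uma, Dublin
Rosa, Cairo


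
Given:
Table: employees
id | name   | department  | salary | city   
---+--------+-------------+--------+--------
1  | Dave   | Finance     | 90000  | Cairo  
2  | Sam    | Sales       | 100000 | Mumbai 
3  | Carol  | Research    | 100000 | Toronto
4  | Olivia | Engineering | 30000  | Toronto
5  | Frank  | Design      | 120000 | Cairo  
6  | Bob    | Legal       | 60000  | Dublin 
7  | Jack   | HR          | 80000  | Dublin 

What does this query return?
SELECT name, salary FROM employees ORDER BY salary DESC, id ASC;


Sorting by salary DESC, then id ASC for ties

7 rows:
Frank, 120000
Sam, 100000
Carol, 100000
Dave, 90000
Jack, 80000
Bob, 60000
Olivia, 30000


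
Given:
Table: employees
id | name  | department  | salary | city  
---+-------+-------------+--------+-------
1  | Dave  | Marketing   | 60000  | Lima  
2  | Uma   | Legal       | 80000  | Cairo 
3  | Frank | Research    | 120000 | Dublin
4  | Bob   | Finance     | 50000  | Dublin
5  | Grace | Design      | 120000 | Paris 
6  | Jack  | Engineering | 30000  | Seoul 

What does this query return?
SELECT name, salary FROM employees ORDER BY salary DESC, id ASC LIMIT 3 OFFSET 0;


Sort by salary DESC (id ASC tiebreak), then skip 0 and take 3
Rows 1 through 3

3 rows:
Frank, 120000
Grace, 120000
Uma, 80000


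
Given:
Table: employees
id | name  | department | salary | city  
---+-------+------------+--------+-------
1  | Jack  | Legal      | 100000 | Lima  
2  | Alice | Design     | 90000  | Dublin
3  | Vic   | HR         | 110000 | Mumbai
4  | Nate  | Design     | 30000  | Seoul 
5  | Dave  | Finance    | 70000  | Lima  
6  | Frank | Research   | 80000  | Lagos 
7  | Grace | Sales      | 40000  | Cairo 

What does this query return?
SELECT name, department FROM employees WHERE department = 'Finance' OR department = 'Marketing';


Filtering: department = 'Finance' OR 'Marketing'
Matching: 1 rows

1 rows:
Dave, Finance


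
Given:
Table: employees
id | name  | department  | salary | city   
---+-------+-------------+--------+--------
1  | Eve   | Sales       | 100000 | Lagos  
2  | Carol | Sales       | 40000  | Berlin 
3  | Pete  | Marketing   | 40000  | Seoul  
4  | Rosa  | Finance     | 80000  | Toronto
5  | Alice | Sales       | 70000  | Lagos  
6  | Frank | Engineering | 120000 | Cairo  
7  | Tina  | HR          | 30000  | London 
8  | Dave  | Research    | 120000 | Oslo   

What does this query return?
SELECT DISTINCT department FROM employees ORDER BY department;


All 'department' values (row order): Sales, Sales, Marketing, Finance, Sales, Engineering, HR, Research
Removing duplicates leaves 6 unique value(s).

6 values:
Engineering
Finance
HR
Marketing
Research
Sales


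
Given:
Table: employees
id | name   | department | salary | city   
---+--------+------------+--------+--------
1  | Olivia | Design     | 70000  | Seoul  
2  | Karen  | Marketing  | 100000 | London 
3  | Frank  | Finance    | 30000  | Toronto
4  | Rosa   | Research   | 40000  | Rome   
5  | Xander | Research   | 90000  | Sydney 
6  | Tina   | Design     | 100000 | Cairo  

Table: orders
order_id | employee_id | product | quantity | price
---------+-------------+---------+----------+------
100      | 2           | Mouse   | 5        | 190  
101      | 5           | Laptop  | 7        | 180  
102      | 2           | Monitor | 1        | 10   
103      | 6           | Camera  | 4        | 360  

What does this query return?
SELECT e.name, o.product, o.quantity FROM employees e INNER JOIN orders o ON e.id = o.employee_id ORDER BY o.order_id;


Joining employees.id = orders.employee_id:
  employee Karen (id=2) -> order Mouse
  employee Xander (id=5) -> order Laptop
  employee Karen (id=2) -> order Monitor
  employee Tina (id=6) -> order Camera


4 rows:
Karen, Mouse, 5
Xander, Laptop, 7
Karen, Monitor, 1
Tina, Camera, 4


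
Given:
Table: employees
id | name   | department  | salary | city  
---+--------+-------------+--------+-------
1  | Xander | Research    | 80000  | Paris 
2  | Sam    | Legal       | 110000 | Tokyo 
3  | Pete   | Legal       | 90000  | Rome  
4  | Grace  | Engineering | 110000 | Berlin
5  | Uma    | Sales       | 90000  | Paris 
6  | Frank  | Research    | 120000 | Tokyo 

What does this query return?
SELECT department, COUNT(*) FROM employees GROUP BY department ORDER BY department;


Assigning each row to its department group:
  Xander -> Research
  Sam -> Legal
  Pete -> Legal
  Grace -> Engineering
  Uma -> Sales
  Frank -> Research


4 groups:
Engineering, 1
Legal, 2
Research, 2
Sales, 1


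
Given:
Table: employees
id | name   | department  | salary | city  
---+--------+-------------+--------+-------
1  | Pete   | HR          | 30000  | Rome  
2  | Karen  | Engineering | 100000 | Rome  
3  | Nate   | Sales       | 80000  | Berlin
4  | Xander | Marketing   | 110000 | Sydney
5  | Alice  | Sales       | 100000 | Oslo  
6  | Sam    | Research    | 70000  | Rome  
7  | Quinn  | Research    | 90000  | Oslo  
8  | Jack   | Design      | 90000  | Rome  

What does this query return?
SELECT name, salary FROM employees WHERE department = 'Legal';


Filtering: department = 'Legal'
Matching rows: 0

Empty result set (0 rows)


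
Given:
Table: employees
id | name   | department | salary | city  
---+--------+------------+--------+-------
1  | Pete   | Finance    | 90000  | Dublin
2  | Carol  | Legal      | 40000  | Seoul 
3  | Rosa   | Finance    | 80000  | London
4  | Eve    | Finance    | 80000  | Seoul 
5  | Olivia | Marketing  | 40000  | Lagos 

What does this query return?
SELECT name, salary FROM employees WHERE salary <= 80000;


Filtering: salary <= 80000
Matching: 4 rows

4 rows:
Carol, 40000
Rosa, 80000
Eve, 80000
Olivia, 40000


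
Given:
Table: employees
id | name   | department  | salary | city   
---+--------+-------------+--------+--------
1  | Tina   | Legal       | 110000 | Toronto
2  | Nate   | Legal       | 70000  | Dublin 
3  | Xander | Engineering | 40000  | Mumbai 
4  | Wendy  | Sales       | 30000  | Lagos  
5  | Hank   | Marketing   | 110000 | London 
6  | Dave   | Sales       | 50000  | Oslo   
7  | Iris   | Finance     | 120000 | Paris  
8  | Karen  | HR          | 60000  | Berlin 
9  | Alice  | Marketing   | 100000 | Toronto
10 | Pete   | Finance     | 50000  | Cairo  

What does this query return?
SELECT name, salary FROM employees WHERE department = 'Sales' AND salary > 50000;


Filtering: department = 'Sales' AND salary > 50000
Matching: 0 rows

Empty result set (0 rows)


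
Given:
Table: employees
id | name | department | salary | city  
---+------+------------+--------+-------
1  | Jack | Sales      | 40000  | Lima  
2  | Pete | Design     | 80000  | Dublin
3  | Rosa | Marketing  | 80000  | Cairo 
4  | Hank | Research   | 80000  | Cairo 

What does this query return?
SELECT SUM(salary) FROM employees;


SUM(salary) = 40000 + 80000 + 80000 + 80000 = 280000

280000


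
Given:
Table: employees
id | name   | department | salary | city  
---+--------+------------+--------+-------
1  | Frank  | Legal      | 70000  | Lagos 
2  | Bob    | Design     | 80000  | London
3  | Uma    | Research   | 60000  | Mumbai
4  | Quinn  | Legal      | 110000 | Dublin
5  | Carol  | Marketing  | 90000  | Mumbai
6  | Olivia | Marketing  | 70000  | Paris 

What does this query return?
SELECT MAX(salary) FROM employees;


Salaries: 70000, 80000, 60000, 110000, 90000, 70000
MAX = 110000

110000


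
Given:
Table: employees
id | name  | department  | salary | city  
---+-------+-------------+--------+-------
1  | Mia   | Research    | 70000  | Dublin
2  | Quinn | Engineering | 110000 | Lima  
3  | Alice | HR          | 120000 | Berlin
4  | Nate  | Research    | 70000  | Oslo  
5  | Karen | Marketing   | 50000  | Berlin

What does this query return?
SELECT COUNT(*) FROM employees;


COUNT(*) counts all rows

5


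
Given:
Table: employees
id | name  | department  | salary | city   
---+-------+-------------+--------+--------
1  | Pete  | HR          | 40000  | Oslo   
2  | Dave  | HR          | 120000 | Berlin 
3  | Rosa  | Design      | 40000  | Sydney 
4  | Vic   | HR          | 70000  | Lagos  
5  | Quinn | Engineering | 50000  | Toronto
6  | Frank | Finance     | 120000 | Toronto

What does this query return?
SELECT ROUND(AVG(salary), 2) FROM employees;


SUM(salary) = 440000
COUNT = 6
ROUND(AVG, 2) = ROUND(440000 / 6, 2) = 73333.33

73333.33


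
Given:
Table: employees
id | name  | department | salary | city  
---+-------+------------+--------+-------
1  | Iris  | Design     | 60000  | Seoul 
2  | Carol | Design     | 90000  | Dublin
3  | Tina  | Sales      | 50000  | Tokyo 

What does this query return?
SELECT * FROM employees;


SELECT * returns all 3 rows with all columns

3 rows:
1, Iris, Design, 60000, Seoul
2, Carol, Design, 90000, Dublin
3, Tina, Sales, 50000, Tokyo


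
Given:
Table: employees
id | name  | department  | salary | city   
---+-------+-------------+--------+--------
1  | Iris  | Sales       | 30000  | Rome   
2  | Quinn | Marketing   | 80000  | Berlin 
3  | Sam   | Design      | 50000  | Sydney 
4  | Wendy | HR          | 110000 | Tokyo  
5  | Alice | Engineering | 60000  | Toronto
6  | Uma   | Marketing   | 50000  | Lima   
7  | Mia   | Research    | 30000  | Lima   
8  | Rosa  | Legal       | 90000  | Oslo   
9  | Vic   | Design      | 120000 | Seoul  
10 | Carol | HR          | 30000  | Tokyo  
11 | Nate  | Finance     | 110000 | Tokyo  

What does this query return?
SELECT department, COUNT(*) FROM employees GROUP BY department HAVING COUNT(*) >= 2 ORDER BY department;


Groups with count >= 2:
  Design: 2 -> PASS
  HR: 2 -> PASS
  Marketing: 2 -> PASS
  Engineering: 1 -> filtered out
  Finance: 1 -> filtered out
  Legal: 1 -> filtered out
  Research: 1 -> filtered out
  Sales: 1 -> filtered out


3 groups:
Design, 2
HR, 2
Marketing, 2


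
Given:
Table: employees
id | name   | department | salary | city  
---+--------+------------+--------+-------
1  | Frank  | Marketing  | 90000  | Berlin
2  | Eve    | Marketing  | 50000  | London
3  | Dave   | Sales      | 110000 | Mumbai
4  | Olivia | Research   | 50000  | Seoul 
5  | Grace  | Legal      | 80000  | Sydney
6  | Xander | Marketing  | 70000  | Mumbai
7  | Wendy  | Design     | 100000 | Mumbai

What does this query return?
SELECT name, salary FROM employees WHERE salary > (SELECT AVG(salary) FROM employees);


Subquery: AVG(salary) = 78571.43
Filtering: salary > 78571.43
  Frank (90000) -> MATCH
  Dave (110000) -> MATCH
  Grace (80000) -> MATCH
  Wendy (100000) -> MATCH


4 rows:
Frank, 90000
Dave, 110000
Grace, 80000
Wendy, 100000


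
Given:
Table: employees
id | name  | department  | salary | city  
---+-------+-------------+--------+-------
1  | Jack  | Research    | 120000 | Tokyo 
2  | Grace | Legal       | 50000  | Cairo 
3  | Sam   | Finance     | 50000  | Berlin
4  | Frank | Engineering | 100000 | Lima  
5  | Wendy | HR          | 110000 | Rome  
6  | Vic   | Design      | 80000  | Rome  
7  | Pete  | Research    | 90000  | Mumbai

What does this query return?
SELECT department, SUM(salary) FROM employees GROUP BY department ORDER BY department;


Summing salary within each department:
  Design: 80000 = 80000
  Engineering: 100000 = 100000
  Finance: 50000 = 50000
  HR: 110000 = 110000
  Legal: 50000 = 50000
  Research: 120000 + 90000 = 210000


6 groups:
Design, 80000
Engineering, 100000
Finance, 50000
HR, 110000
Legal, 50000
Research, 210000


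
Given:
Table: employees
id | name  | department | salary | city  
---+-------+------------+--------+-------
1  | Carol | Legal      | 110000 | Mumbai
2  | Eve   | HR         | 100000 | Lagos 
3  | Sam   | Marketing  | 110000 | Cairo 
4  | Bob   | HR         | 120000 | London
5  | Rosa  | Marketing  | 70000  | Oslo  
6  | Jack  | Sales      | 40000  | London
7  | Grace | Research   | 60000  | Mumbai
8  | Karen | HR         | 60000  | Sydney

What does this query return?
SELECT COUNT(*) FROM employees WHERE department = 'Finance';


Counting rows where department = 'Finance'


0


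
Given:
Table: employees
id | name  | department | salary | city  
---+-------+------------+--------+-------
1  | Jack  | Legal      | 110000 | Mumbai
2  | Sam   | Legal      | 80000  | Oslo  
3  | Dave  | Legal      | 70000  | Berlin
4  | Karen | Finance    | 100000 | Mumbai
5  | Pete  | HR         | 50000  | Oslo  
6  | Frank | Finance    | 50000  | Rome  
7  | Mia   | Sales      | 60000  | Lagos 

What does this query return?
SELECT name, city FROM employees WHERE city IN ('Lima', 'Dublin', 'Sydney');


Filtering: city IN ('Lima', 'Dublin', 'Sydney')
Matching: 0 rows

Empty result set (0 rows)


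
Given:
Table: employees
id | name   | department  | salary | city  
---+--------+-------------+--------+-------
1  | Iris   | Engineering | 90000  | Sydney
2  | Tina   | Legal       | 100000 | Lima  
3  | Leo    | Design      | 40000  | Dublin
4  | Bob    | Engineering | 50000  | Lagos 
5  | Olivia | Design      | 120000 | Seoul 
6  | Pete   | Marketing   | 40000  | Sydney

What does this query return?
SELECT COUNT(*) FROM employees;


COUNT(*) counts all rows

6


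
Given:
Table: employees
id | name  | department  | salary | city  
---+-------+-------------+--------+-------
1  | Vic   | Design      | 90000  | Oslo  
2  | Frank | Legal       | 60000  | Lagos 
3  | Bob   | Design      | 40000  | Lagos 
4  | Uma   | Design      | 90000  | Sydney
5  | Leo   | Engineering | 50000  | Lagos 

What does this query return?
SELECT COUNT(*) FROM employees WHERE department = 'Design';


Counting rows where department = 'Design'
  Vic -> MATCH
  Bob -> MATCH
  Uma -> MATCH


3


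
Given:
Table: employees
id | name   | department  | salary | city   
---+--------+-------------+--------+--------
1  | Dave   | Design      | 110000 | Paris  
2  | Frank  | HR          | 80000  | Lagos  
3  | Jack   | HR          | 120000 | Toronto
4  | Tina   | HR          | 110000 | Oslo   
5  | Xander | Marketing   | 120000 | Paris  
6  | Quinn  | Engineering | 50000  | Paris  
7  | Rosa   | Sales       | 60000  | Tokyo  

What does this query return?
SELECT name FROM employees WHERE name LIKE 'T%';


LIKE 'T%' matches names starting with 'T'
Matching: 1

1 rows:
Tina


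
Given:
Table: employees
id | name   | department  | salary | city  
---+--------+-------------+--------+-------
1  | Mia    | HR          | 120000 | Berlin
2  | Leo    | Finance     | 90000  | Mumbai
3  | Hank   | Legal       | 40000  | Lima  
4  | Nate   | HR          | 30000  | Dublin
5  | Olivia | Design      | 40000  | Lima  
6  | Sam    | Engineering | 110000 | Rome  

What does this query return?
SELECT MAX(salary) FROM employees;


Salaries: 120000, 90000, 40000, 30000, 40000, 110000
MAX = 120000

120000


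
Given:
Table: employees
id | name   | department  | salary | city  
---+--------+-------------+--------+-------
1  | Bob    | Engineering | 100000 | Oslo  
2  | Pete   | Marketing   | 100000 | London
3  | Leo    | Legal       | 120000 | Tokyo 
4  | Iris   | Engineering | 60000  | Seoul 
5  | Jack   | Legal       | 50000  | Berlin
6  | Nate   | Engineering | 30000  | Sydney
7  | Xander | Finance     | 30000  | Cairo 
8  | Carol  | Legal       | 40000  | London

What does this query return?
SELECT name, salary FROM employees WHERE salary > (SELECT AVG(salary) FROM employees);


Subquery: AVG(salary) = 66250.0
Filtering: salary > 66250.0
  Bob (100000) -> MATCH
  Pete (100000) -> MATCH
  Leo (120000) -> MATCH


3 rows:
Bob, 100000
Pete, 100000
Leo, 120000


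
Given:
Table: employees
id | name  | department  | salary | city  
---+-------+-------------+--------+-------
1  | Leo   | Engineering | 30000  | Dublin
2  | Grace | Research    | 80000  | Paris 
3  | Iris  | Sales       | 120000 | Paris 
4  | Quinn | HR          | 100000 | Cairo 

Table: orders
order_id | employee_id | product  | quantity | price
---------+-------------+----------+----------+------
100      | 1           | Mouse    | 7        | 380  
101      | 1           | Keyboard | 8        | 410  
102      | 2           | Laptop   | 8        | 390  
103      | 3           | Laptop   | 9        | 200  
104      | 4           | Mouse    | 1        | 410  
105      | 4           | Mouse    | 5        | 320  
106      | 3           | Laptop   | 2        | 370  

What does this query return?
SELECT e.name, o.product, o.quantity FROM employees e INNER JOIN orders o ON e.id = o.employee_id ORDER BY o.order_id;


Joining employees.id = orders.employee_id:
  employee Leo (id=1) -> order Mouse
  employee Leo (id=1) -> order Keyboard
  employee Grace (id=2) -> order Laptop
  employee Iris (id=3) -> order Laptop
  employee Quinn (id=4) -> order Mouse
  employee Quinn (id=4) -> order Mouse
  employee Iris (id=3) -> order Laptop


7 rows:
Leo, Mouse, 7
Leo, Keyboard, 8
Grace, Laptop, 8
Iris, Laptop, 9
Quinn, Mouse, 1
Quinn, Mouse, 5
Iris, Laptop, 2


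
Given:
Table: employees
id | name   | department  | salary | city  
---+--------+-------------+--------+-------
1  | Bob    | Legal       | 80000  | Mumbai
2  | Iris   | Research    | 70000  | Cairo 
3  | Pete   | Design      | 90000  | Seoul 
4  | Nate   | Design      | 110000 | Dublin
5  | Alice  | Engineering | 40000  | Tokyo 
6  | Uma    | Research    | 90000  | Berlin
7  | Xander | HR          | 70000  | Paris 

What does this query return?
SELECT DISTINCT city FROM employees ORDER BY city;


All 'city' values (row order): Mumbai, Cairo, Seoul, Dublin, Tokyo, Berlin, Paris
Removing duplicates leaves 7 unique value(s).

7 values:
Berlin
Cairo
Dublin
Mumbai
Paris
Seoul
Tokyo


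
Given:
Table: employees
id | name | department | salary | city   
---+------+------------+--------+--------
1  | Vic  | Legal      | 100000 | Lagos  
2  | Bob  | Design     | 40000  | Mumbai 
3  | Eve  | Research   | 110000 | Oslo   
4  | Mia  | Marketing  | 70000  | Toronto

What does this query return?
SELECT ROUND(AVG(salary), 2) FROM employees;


SUM(salary) = 320000
COUNT = 4
ROUND(AVG, 2) = ROUND(320000 / 4, 2) = 80000.0

80000.0


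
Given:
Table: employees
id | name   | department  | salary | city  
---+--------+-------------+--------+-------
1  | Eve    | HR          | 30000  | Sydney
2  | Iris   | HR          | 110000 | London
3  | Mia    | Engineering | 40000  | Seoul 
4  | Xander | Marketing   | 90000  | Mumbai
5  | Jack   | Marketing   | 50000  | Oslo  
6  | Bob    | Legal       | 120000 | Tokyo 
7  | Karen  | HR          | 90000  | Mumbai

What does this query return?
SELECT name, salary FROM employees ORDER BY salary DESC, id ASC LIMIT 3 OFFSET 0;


Sort by salary DESC (id ASC tiebreak), then skip 0 and take 3
Rows 1 through 3

3 rows:
Bob, 120000
Iris, 110000
Xander, 90000


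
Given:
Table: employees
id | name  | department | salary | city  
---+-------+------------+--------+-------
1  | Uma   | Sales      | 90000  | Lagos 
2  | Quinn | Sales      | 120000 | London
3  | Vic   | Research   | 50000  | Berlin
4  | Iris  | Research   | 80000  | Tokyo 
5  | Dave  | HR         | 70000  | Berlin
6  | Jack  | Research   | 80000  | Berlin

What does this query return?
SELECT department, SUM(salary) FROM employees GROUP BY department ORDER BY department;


Summing salary within each department:
  HR: 70000 = 70000
  Research: 50000 + 80000 + 80000 = 210000
  Sales: 90000 + 120000 = 210000


3 groups:
HR, 70000
Research, 210000
Sales, 210000


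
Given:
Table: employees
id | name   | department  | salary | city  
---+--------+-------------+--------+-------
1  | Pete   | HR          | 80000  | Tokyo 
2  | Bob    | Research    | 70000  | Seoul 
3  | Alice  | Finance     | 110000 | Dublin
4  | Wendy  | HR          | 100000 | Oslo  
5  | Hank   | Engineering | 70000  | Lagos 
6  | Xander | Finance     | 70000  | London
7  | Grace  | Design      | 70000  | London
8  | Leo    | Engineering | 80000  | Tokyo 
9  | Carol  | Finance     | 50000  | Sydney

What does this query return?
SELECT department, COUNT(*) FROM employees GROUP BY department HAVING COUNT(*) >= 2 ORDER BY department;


Groups with count >= 2:
  Engineering: 2 -> PASS
  Finance: 3 -> PASS
  HR: 2 -> PASS
  Design: 1 -> filtered out
  Research: 1 -> filtered out


3 groups:
Engineering, 2
Finance, 3
HR, 2


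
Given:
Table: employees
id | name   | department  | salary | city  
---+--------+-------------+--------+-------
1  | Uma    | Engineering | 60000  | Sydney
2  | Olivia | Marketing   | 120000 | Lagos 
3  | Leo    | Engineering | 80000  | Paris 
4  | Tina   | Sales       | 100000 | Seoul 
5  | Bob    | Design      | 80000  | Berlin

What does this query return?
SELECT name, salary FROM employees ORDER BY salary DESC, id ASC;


Sorting by salary DESC, then id ASC for ties

5 rows:
Olivia, 120000
Tina, 100000
Leo, 80000
Bob, 80000
Uma, 60000


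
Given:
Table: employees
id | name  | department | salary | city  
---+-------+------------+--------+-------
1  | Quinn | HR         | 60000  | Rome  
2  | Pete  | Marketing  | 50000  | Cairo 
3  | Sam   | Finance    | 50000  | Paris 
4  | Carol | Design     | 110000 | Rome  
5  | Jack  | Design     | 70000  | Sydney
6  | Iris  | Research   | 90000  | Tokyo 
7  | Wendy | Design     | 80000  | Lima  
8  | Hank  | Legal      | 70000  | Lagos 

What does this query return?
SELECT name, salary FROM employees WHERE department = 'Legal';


Filtering: department = 'Legal'
Matching rows: 1

1 rows:
Hank, 70000


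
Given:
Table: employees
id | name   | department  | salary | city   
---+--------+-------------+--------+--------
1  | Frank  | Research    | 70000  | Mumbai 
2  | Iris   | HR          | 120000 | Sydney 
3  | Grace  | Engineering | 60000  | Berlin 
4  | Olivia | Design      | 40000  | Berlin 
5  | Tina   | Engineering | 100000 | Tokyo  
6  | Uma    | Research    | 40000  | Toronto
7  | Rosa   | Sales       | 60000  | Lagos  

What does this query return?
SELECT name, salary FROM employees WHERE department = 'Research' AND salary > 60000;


Filtering: department = 'Research' AND salary > 60000
Matching: 1 rows

1 rows:
Frank, 70000


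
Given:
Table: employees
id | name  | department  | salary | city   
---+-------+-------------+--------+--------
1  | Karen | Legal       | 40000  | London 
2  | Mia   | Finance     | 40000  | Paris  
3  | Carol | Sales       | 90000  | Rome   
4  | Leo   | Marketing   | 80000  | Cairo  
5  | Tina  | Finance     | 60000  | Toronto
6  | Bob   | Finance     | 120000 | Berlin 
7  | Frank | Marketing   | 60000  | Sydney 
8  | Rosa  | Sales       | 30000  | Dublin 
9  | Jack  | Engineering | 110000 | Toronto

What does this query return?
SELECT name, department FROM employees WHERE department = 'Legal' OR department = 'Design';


Filtering: department = 'Legal' OR 'Design'
Matching: 1 rows

1 rows:
Karen, Legal


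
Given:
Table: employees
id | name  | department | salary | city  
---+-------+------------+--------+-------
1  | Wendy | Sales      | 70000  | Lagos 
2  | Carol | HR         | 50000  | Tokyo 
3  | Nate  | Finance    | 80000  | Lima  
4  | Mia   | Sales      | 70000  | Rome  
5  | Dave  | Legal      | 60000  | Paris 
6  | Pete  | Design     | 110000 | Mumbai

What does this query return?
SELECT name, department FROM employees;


Projecting columns: name, department

6 rows:
Wendy, Sales
Carol, HR
Nate, Finance
Mia, Sales
Dave, Legal
Pete, Design


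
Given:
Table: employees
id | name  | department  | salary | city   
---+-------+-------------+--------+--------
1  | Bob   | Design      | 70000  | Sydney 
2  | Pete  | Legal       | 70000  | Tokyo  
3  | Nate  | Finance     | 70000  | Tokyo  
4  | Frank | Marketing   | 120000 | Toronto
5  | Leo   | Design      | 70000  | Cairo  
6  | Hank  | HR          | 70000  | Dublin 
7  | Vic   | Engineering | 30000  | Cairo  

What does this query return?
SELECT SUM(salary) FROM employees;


SUM(salary) = 70000 + 70000 + 70000 + 120000 + 70000 + 70000 + 30000 = 500000

500000


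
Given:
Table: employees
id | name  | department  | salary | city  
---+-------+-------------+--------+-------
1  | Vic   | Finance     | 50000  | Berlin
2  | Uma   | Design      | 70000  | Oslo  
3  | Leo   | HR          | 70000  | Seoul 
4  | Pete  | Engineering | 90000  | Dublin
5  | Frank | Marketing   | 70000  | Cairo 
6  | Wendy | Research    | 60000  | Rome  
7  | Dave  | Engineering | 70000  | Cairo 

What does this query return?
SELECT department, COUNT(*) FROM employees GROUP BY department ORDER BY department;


Assigning each row to its department group:
  Vic -> Finance
  Uma -> Design
  Leo -> HR
  Pete -> Engineering
  Frank -> Marketing
  Wendy -> Research
  Dave -> Engineering


6 groups:
Design, 1
Engineering, 2
Finance, 1
HR, 1
Marketing, 1
Research, 1


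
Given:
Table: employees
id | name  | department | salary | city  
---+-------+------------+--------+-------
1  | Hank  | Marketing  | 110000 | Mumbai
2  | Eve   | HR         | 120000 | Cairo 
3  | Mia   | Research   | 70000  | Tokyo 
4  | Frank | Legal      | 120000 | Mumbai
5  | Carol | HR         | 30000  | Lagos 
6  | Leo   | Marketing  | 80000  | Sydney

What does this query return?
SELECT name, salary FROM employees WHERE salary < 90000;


Filtering: salary < 90000
Matching: 3 rows

3 rows:
Mia, 70000
Carol, 30000
Leo, 80000


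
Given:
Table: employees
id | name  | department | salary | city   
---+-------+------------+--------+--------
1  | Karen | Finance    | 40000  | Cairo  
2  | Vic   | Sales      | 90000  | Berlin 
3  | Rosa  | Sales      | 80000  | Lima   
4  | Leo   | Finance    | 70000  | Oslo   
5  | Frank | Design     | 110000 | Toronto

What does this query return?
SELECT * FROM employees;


SELECT * returns all 5 rows with all columns

5 rows:
1, Karen, Finance, 40000, Cairo
2, Vic, Sales, 90000, Berlin
3, Rosa, Sales, 80000, Lima
4, Leo, Finance, 70000, Oslo
5, Frank, Design, 110000, Toronto


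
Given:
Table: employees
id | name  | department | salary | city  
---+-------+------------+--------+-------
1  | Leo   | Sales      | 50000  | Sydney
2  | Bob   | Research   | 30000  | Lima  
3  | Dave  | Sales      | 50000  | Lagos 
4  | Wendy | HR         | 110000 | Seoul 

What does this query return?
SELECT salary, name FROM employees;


Projecting columns: salary, name

4 rows:
50000, Leo
30000, Bob
50000, Dave
110000, Wendy


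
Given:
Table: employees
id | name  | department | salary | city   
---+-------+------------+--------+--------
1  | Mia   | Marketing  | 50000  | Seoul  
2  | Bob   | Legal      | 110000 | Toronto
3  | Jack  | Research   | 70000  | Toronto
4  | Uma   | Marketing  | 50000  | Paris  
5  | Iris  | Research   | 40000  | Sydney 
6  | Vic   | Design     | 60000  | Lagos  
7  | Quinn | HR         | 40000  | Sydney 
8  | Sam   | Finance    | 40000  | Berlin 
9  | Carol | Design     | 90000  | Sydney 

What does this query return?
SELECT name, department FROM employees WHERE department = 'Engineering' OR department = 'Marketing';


Filtering: department = 'Engineering' OR 'Marketing'
Matching: 2 rows

2 rows:
Mia, Marketing
Uma, Marketing


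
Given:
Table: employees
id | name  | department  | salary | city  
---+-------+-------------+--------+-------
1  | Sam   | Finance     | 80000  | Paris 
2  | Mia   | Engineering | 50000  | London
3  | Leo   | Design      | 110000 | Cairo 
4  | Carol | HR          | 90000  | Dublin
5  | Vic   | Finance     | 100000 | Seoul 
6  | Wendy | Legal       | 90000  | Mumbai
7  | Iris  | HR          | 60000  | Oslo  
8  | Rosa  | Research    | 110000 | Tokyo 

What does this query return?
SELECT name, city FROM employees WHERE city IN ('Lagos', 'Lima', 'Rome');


Filtering: city IN ('Lagos', 'Lima', 'Rome')
Matching: 0 rows

Empty result set (0 rows)


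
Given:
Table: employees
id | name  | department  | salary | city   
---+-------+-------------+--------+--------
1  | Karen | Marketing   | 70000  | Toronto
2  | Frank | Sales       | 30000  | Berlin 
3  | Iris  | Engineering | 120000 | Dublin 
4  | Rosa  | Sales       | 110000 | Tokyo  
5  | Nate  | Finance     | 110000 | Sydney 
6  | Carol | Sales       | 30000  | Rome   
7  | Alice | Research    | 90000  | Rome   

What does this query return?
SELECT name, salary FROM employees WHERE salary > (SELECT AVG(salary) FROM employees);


Subquery: AVG(salary) = 80000.0
Filtering: salary > 80000.0
  Iris (120000) -> MATCH
  Rosa (110000) -> MATCH
  Nate (110000) -> MATCH
  Alice (90000) -> MATCH


4 rows:
Iris, 120000
Rosa, 110000
Nate, 110000
Alice, 90000


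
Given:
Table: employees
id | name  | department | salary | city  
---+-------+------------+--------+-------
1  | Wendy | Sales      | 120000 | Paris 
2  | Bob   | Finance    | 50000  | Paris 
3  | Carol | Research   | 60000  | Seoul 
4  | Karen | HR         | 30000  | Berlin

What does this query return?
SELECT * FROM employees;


SELECT * returns all 4 rows with all columns

4 rows:
1, Wendy, Sales, 120000, Paris
2, Bob, Finance, 50000, Paris
3, Carol, Research, 60000, Seoul
4, Karen, HR, 30000, Berlin


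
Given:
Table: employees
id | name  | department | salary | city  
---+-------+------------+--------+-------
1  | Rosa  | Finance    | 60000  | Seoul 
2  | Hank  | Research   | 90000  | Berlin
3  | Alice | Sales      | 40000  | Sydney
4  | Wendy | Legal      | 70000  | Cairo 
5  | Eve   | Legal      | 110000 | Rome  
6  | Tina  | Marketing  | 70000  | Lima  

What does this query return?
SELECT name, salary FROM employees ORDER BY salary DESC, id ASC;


Sorting by salary DESC, then id ASC for ties

6 rows:
Eve, 110000
Hank, 90000
Wendy, 70000
Tina, 70000
Rosa, 60000
Alice, 40000


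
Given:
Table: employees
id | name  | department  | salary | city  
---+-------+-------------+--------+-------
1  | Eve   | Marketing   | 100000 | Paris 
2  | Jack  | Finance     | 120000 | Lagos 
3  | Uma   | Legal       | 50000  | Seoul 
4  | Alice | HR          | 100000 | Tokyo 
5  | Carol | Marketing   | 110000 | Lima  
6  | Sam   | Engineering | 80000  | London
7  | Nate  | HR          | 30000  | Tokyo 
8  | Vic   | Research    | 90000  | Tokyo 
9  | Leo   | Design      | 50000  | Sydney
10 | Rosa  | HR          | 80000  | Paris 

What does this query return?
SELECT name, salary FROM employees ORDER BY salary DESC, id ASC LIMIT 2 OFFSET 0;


Sort by salary DESC (id ASC tiebreak), then skip 0 and take 2
Rows 1 through 2

2 rows:
Jack, 120000
Carol, 110000


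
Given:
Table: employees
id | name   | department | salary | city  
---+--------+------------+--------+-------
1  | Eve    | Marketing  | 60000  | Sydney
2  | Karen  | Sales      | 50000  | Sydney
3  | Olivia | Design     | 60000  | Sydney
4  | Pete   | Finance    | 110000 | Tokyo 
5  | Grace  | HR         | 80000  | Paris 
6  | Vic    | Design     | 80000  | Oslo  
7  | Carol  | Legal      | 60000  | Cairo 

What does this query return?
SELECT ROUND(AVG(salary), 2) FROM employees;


SUM(salary) = 500000
COUNT = 7
ROUND(AVG, 2) = ROUND(500000 / 7, 2) = 71428.57

71428.57


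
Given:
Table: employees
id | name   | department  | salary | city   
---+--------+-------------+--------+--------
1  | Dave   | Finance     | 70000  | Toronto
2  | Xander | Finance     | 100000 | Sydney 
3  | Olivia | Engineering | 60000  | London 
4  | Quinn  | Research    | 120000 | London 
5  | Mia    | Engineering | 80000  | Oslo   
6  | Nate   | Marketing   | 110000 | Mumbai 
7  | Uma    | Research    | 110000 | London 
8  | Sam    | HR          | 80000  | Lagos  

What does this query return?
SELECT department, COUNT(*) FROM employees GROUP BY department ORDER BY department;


Assigning each row to its department group:
  Dave -> Finance
  Xander -> Finance
  Olivia -> Engineering
  Quinn -> Research
  Mia -> Engineering
  Nate -> Marketing
  Uma -> Research
  Sam -> HR


5 groups:
Engineering, 2
Finance, 2
HR, 1
Marketing, 1
Research, 2


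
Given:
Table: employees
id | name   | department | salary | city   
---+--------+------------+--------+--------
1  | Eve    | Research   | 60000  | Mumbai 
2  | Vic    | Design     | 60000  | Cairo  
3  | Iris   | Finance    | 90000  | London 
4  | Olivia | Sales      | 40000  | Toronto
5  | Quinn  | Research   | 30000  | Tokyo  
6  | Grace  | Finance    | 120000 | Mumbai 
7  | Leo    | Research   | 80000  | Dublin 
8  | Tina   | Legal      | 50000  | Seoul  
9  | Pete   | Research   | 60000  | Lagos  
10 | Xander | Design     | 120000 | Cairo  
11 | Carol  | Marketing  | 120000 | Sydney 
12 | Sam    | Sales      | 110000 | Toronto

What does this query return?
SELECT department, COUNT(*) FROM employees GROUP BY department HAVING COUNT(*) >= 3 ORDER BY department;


Groups with count >= 3:
  Research: 4 -> PASS
  Design: 2 -> filtered out
  Finance: 2 -> filtered out
  Legal: 1 -> filtered out
  Marketing: 1 -> filtered out
  Sales: 2 -> filtered out


1 groups:
Research, 4


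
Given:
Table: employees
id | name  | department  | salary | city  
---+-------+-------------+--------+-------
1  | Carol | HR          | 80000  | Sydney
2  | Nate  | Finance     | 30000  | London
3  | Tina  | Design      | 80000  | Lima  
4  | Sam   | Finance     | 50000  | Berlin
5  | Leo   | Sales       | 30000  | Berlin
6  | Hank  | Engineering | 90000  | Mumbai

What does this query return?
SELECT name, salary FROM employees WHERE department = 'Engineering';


Filtering: department = 'Engineering'
Matching rows: 1

1 rows:
Hank, 90000


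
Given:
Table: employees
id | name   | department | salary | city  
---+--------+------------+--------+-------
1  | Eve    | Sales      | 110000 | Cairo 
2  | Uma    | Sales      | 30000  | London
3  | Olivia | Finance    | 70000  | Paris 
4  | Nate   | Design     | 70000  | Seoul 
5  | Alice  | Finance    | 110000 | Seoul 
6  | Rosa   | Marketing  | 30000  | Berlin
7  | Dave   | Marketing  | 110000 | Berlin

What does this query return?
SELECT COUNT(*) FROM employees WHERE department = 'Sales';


Counting rows where department = 'Sales'
  Eve -> MATCH
  Uma -> MATCH


2


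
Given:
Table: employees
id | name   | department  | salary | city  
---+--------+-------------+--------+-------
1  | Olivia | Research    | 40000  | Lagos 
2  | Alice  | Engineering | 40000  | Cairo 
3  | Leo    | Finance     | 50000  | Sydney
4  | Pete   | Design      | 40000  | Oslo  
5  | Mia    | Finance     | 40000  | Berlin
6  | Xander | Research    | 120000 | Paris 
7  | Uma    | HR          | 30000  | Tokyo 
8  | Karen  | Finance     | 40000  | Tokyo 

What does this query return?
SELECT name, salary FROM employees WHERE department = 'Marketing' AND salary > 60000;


Filtering: department = 'Marketing' AND salary > 60000
Matching: 0 rows

Empty result set (0 rows)


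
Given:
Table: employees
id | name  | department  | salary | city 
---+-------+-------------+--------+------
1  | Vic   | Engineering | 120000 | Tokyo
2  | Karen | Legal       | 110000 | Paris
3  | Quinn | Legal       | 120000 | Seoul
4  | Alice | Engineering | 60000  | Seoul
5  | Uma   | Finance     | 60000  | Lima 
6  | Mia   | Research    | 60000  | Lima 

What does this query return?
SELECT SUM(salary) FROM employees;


SUM(salary) = 120000 + 110000 + 120000 + 60000 + 60000 + 60000 = 530000

530000
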